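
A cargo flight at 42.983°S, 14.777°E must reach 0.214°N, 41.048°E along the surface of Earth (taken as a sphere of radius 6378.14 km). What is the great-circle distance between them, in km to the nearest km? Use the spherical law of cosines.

With latitudes φ₁ = -42.983°, φ₂ = 0.214° and longitude difference Δλ = 26.271°:
cos c = sin φ₁ sin φ₂ + cos φ₁ cos φ₂ cos Δλ = (-0.6818)(0.0037) + (0.7316)(1.0000)(0.8967) = 0.65344,
so c = arccos(0.65344) = 0.85867 rad.
Distance = R·c = 6378.14 × 0.8587 ≈ 5477 km.

5477 km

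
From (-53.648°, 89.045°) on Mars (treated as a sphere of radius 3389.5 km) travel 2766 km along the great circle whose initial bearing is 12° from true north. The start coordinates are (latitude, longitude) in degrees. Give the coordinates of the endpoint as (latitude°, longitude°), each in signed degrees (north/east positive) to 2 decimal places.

-7.44°, 97.83°

Angular distance δ = d/R = 2766/3389.5 = 0.81605 rad; initial bearing θ = 0.2094 rad.
sin φ₂ = sin φ₁ cos δ + cos φ₁ sin δ cos θ = (-0.8054)(0.6851) + (0.5927)(0.7284)(0.9781) = -0.1294, so φ₂ = -7.44°.
Δλ = atan2(sin θ sin δ cos φ₁, cos δ − sin φ₁ sin φ₂) = atan2(0.0898, 0.5809) = 8.786°.
λ₂ = 89.045° + 8.786° = 97.83°.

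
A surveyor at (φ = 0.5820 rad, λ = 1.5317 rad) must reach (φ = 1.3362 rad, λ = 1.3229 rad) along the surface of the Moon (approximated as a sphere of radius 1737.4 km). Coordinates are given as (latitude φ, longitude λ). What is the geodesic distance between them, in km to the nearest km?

Let φ₁ = 0.5820 rad, φ₂ = 1.3362 rad, and Δλ = -0.2088 rad.
cos c = sin φ₁ sin φ₂ + cos φ₁ cos φ₂ cos Δλ = (0.5497)(0.9726) + (0.8354)(0.2325)(0.9783) = 0.72460,
so c = arccos(0.72460) = 0.76034 rad.
Distance = R·c = 1737.4 × 0.7603 ≈ 1321 km.

1321 km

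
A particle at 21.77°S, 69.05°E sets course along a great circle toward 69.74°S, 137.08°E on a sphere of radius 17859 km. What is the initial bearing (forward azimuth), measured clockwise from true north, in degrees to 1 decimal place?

158.7°

With φ₁ = -0.3800, φ₂ = -1.2172, Δλ = 1.1873 rad, the forward-azimuth formula gives
θ = atan2( sin Δλ cos φ₂ , cos φ₁ sin φ₂ − sin φ₁ cos φ₂ cos Δλ ) = atan2(0.3211, -0.8232) = 158.69°.
So the initial bearing is 158.7°.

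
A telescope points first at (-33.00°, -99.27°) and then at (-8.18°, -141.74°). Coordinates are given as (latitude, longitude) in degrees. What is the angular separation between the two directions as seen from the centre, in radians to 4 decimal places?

In radians: φ₁ = -0.5760, φ₂ = -0.1428, Δλ = -42.470° = -0.7412 rad.
Haversine: a = sin²(Δφ/2) + cos φ₁ cos φ₂ sin²(Δλ/2) = 0.0462 + (0.8387)(0.9898)(0.1312) = 0.15509.
Central angle c = 2·arcsin(√a) = 0.80954 rad.
So the angular separation is 0.8095 rad.

0.8095 rad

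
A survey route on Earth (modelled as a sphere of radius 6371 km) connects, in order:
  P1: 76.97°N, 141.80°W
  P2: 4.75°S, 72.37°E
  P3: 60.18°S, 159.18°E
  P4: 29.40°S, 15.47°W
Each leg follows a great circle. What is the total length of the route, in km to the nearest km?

Leg P1→P2: central angle 1.8406 rad, distance 11726.7 km.
Leg P2→P3: central angle 1.4712 rad, distance 9373.1 km.
Leg P3→P4: central angle 1.5762 rad, distance 10042.2 km.
Total: 11726.7 + 9373.1 + 10042.2 ≈ 31142 km.

31142 km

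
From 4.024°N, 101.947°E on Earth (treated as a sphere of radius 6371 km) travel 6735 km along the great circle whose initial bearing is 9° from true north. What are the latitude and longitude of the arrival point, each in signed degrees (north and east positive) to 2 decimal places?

63.20°, 119.54°

Angular distance δ = d/R = 6735/6371 = 1.05713 rad; initial bearing θ = 0.1571 rad.
sin φ₂ = sin φ₁ cos δ + cos φ₁ sin δ cos θ = (0.0702)(0.4914) + (0.9975)(0.8710)(0.9877) = 0.8926, so φ₂ = 63.20°.
Δλ = atan2(sin θ sin δ cos φ₁, cos δ − sin φ₁ sin φ₂) = atan2(0.1359, 0.4287) = 17.589°.
λ₂ = 101.947° + 17.589° = 119.54°.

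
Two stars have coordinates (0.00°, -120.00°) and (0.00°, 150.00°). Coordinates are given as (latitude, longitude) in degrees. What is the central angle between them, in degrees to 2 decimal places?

Let φ₁ = 0.0000 rad, φ₂ = 0.0000 rad, and Δλ = -1.5708 rad.
cos c = sin φ₁ sin φ₂ + cos φ₁ cos φ₂ cos Δλ = (0.0000)(0.0000) + (1.0000)(1.0000)(0.0000) = -0.00000,
so c = arccos(-0.00000) = 1.57080 rad.
So the angular separation is 90.00°.

90.00°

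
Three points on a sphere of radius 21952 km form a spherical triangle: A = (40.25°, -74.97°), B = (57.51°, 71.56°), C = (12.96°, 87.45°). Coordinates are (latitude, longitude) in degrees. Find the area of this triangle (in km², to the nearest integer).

33413154 km²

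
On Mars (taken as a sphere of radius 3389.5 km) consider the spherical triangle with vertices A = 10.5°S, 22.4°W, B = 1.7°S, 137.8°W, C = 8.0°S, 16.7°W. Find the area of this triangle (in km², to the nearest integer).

Side lengths (central angles): a = 2.1027, b = 0.1074, c = 2.0000 rad; semiperimeter s = 2.1051.
By l'Huilier's theorem, tan(E/4) = √[tan(s/2) tan((s−a)/2) tan((s−b)/2) tan((s−c)/2)], giving spherical excess E = 0.0523 rad.
Area = E·R² = 0.0523 × (3389.5)² ≈ 601190 km².

601190 km²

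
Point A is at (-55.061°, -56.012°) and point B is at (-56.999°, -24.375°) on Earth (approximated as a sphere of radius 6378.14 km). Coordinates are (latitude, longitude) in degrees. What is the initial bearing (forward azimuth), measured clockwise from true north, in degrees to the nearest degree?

109°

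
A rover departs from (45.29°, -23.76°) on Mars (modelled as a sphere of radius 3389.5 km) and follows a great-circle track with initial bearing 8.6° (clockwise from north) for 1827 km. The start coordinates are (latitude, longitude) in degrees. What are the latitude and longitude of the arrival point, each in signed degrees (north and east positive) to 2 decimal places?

Angular distance δ = d/R = 1827/3389.5 = 0.53902 rad; initial bearing θ = 0.1501 rad.
sin φ₂ = sin φ₁ cos δ + cos φ₁ sin δ cos θ = (0.7107)(0.8582) + (0.7035)(0.5133)(0.9888) = 0.9670, so φ₂ = 75.23°.
Δλ = atan2(sin θ sin δ cos φ₁, cos δ − sin φ₁ sin φ₂) = atan2(0.0540, 0.1710) = 17.524°.
λ₂ = -23.760° + 17.524° = -6.24°.

75.23°, -6.24°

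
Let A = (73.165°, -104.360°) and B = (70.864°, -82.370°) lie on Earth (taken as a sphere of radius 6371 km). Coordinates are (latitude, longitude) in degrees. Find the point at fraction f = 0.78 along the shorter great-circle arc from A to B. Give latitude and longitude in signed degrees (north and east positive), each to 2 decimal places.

Central angle δ = 0.1243 rad. Interpolating on the sphere with fraction f = 0.78:
P = [sin((1−f)δ)·A + sin(fδ)·B] / sin δ = 0.2205·A + 0.7808·B in Cartesian coordinates,
giving P = (0.0181, -0.3156, 0.9487), i.e. latitude 71.57°, longitude -86.71°.

71.57°, -86.71°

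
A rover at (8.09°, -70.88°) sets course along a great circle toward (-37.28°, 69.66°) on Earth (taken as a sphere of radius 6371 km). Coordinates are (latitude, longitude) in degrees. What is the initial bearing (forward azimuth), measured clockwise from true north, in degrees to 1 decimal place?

With φ₁ = 0.1412, φ₂ = -0.6507, Δλ = 2.4529 rad, the forward-azimuth formula gives
θ = atan2( sin Δλ cos φ₂ , cos φ₁ sin φ₂ − sin φ₁ cos φ₂ cos Δλ ) = atan2(0.5057, -0.5132) = 135.42°.
So the initial bearing is 135.4°.

135.4°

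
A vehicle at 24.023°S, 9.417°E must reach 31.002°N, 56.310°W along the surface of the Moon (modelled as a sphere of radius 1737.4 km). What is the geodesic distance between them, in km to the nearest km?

2534 km

In radians: φ₁ = -0.4193, φ₂ = 0.5411, Δλ = -65.727° = -1.1472 rad.
cos c = sin φ₁ sin φ₂ + cos φ₁ cos φ₂ cos Δλ = (-0.4071)(0.5151) + (0.9134)(0.8571)(0.4111) = 0.11215,
so c = arccos(0.11215) = 1.45841 rad.
Distance = R·c = 1737.4 × 1.4584 ≈ 2534 km.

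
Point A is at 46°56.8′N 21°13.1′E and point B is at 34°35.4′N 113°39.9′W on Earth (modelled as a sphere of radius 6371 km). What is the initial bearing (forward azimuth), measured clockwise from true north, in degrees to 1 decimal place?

324.3°

With φ₁ = 0.8194, φ₂ = 0.6037, Δλ = -2.3542 rad, the forward-azimuth formula gives
θ = atan2( sin Δλ cos φ₂ , cos φ₁ sin φ₂ − sin φ₁ cos φ₂ cos Δλ ) = atan2(-0.5833, 0.8121) = -35.69°.
Adding 360° brings this into [0°, 360°): 324.3°.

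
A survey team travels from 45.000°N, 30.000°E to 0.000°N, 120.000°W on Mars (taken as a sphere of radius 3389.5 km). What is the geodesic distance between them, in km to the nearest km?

7558 km

In radians: φ₁ = 0.7854, φ₂ = 0.0000, Δλ = -150.000° = -2.6180 rad.
cos c = sin φ₁ sin φ₂ + cos φ₁ cos φ₂ cos Δλ = (0.7071)(0.0000) + (0.7071)(1.0000)(-0.8660) = -0.61237,
so c = arccos(-0.61237) = 2.22985 rad.
Distance = R·c = 3389.5 × 2.2299 ≈ 7558 km.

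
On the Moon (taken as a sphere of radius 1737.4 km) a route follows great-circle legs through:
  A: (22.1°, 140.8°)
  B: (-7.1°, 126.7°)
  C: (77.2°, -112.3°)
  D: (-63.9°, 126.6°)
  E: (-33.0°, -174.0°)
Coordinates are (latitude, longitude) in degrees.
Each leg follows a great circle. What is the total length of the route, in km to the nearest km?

10342 km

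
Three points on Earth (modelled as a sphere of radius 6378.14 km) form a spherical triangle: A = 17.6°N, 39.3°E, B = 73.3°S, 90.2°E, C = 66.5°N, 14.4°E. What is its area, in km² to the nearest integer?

1002330 km²

Side lengths (central angles): a = 2.5873, b = 0.8994, c = 1.6879 rad; semiperimeter s = 2.5873.
By l'Huilier's theorem, tan(E/4) = √[tan(s/2) tan((s−a)/2) tan((s−b)/2) tan((s−c)/2)], giving spherical excess E = 0.0246 rad.
Area = E·R² = 0.0246 × (6378.14)² ≈ 1002330 km².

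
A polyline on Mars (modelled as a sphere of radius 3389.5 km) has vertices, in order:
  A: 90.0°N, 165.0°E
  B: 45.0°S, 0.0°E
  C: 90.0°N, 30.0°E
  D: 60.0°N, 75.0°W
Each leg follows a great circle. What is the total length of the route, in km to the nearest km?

Leg A→B: central angle 2.3562 rad, distance 7986.3 km.
Leg B→C: central angle 2.3562 rad, distance 7986.3 km.
Leg C→D: central angle 0.5236 rad, distance 1774.7 km.
Total: 7986.3 + 7986.3 + 1774.7 ≈ 17747 km.

17747 km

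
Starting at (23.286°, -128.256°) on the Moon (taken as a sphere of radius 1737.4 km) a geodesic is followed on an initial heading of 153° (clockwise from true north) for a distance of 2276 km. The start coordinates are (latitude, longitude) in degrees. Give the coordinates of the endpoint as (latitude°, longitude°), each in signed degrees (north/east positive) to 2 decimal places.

Angular distance δ = d/R = 2276/1737.4 = 1.31000 rad; initial bearing θ = 2.6704 rad.
sin φ₂ = sin φ₁ cos δ + cos φ₁ sin δ cos θ = (0.3953)(0.2578) + (0.9185)(0.9662)(-0.8910) = -0.6888, so φ₂ = -43.54°.
Δλ = atan2(sin θ sin δ cos φ₁, cos δ − sin φ₁ sin φ₂) = atan2(0.4029, 0.5302) = 37.234°.
λ₂ = -128.256° + 37.234° = -91.02°.

-43.54°, -91.02°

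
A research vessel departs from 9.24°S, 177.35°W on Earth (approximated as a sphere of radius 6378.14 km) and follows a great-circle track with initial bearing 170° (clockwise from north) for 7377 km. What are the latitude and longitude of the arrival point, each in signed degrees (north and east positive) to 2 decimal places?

Angular distance δ = d/R = 7377/6378.14 = 1.15661 rad; initial bearing θ = 2.9671 rad.
sin φ₂ = sin φ₁ cos δ + cos φ₁ sin δ cos θ = (-0.1606)(0.4024) + (0.9870)(0.9154)(-0.9848) = -0.9545, so φ₂ = -72.64°.
Δλ = atan2(sin θ sin δ cos φ₁, cos δ − sin φ₁ sin φ₂) = atan2(0.1569, 0.2492) = 32.196°.
λ₂ = -177.350° + 32.196° = -145.15°.

-72.64°, -145.15°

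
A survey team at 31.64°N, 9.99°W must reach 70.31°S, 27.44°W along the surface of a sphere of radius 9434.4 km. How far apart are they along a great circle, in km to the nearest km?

16915 km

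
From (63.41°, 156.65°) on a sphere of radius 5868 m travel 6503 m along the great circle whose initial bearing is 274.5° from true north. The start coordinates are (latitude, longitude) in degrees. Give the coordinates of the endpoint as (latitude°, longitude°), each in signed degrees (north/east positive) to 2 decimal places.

Angular distance δ = d/R = 6503/5868 = 1.10821 rad; initial bearing θ = 4.7909 rad.
sin φ₂ = sin φ₁ cos δ + cos φ₁ sin δ cos θ = (0.8942)(0.4463) + (0.4476)(0.8949)(0.0785) = 0.4305, so φ₂ = 25.50°.
Δλ = atan2(sin θ sin δ cos φ₁, cos δ − sin φ₁ sin φ₂) = atan2(-0.3993, 0.0613) = -81.272°.
λ₂ = 156.650° − 81.272° = 75.38°.

25.50°, 75.38°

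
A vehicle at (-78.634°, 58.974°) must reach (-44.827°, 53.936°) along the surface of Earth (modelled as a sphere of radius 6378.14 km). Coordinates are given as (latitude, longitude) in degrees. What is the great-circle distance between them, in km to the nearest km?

3770 km

Let φ₁ = -1.3724 rad, φ₂ = -0.7824 rad, and Δλ = -0.0879 rad.
cos c = sin φ₁ sin φ₂ + cos φ₁ cos φ₂ cos Δλ = (-0.9804)(-0.7050) + (0.1971)(0.7092)(0.9961) = 0.83038,
so c = arccos(0.83038) = 0.59101 rad.
Distance = R·c = 6378.14 × 0.5910 ≈ 3770 km.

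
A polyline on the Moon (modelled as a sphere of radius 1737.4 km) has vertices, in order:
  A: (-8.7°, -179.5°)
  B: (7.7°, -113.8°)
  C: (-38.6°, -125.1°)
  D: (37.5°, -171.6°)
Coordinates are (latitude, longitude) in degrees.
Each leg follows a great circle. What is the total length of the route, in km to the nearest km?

6134 km

Leg A→B: central angle 1.1779 rad, distance 2046.5 km.
Leg B→C: central angle 0.8287 rad, distance 1439.7 km.
Leg C→D: central angle 1.5238 rad, distance 2647.4 km.
Total: 2046.5 + 1439.7 + 2647.4 ≈ 6134 km.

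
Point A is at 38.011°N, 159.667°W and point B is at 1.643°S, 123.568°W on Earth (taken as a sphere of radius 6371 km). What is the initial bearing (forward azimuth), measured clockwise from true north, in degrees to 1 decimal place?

131.4°

With φ₁ = 0.6634, φ₂ = -0.0287, Δλ = 0.6300 rad, the forward-azimuth formula gives
θ = atan2( sin Δλ cos φ₂ , cos φ₁ sin φ₂ − sin φ₁ cos φ₂ cos Δλ ) = atan2(0.5889, -0.5200) = 131.44°.
So the initial bearing is 131.4°.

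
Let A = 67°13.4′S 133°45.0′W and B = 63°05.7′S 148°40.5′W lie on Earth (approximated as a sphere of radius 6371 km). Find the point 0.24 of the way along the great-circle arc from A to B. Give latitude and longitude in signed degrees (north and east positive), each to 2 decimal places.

-66.37°, -137.76°

The central angle between A and B is δ = 0.1305 rad.
With f = 0.24, the slerp weights are sin((1−f)δ)/sin δ = 0.7609 and sin(fδ)/sin δ = 0.2406.
Weighted sum of the unit vectors: (0.7609)·(-0.2677,-0.2797,-0.9220) + (0.2406)·(-0.3866,-0.2353,-0.8918) = (-0.2967, -0.2694, -0.9162).
Converting back: φ = atan2(z, √(x²+y²)) = -66.37°, λ = atan2(y, x) = -137.76°.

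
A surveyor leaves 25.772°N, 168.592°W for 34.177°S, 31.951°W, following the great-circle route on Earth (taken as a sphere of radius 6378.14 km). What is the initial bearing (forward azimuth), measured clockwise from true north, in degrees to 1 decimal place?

113.3°

With φ₁ = 0.4498, φ₂ = -0.5965, Δλ = 2.3848 rad, the forward-azimuth formula gives
θ = atan2( sin Δλ cos φ₂ , cos φ₁ sin φ₂ − sin φ₁ cos φ₂ cos Δλ ) = atan2(0.5680, -0.2443) = 113.28°.
So the initial bearing is 113.3°.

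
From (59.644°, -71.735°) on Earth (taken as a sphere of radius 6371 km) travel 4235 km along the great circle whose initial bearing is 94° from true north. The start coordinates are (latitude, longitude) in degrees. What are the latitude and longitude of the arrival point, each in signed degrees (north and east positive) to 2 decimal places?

41.10°, -16.99°

Angular distance δ = d/R = 4235/6371 = 0.66473 rad; initial bearing θ = 1.6406 rad.
sin φ₂ = sin φ₁ cos δ + cos φ₁ sin δ cos θ = (0.8629)(0.7871) + (0.5054)(0.6168)(-0.0698) = 0.6574, so φ₂ = 41.10°.
Δλ = atan2(sin θ sin δ cos φ₁, cos δ − sin φ₁ sin φ₂) = atan2(0.3110, 0.2198) = 54.749°.
λ₂ = -71.735° + 54.749° = -16.99°.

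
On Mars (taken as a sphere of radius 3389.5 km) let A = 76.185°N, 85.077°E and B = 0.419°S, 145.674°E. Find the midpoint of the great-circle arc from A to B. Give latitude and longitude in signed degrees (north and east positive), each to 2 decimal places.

40.30°, 135.13°

Central angle δ = 1.4604 rad. Interpolating on the sphere with fraction f = 0.5:
P = [sin((1−f)δ)·A + sin(fδ)·B] / sin δ = 0.6711·A + 0.6711·B in Cartesian coordinates,
giving P = (-0.5405, 0.5381, 0.6468), i.e. latitude 40.30°, longitude 135.13°.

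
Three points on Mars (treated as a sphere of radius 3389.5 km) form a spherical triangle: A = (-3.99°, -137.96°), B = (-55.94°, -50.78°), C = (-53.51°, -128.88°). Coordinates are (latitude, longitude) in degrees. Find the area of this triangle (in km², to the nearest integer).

3230568 km²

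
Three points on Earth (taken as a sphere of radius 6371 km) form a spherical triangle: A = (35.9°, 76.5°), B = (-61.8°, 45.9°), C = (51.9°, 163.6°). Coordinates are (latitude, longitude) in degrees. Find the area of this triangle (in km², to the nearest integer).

Side lengths (central angles): a = 2.5482, b = 1.0625, c = 1.7592 rad; semiperimeter s = 2.6849.
By l'Huilier's theorem, tan(E/4) = √[tan(s/2) tan((s−a)/2) tan((s−b)/2) tan((s−c)/2)], giving spherical excess E = 1.4995 rad.
Area = E·R² = 1.4995 × (6371)² ≈ 60864660 km².

60864660 km²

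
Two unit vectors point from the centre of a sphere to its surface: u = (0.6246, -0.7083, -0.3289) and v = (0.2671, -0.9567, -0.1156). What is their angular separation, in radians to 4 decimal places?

0.4897 rad

u·v = 0.8825; |u| = 1.0000, |v| = 1.0000.
cos θ = (u·v)/(|u||v|) = 0.8825, so θ = 0.4897 rad.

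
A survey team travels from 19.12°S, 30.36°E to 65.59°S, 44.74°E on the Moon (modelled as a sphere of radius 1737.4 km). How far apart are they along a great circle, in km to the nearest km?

With latitudes φ₁ = -19.120°, φ₂ = -65.590° and longitude difference Δλ = 14.380°:
Haversine: a = sin²(Δφ/2) + cos φ₁ cos φ₂ sin²(Δλ/2) = 0.1556 + (0.9448)(0.4133)(0.0157) = 0.16175.
Central angle c = 2·arcsin(√a) = 0.82780 rad.
Distance = R·c = 1737.4 × 0.8278 ≈ 1438 km.

1438 km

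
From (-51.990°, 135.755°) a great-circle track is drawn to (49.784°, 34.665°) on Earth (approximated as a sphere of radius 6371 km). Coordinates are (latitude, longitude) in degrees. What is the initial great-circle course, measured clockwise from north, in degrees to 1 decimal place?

300.4°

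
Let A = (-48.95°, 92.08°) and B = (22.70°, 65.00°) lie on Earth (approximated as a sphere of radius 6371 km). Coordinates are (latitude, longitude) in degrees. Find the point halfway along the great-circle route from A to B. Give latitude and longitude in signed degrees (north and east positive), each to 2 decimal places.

-13.48°, 76.22°

The central angle between A and B is δ = 1.3198 rad.
With f = 0.5, the slerp weights are sin((1−f)δ)/sin δ = 0.6329 and sin(fδ)/sin δ = 0.6329.
Weighted sum of the unit vectors: (0.6329)·(-0.0238,0.6563,-0.7541) + (0.6329)·(0.3899,0.8361,0.3859) = (0.2317, 0.9445, -0.2330).
Converting back: φ = atan2(z, √(x²+y²)) = -13.48°, λ = atan2(y, x) = 76.22°.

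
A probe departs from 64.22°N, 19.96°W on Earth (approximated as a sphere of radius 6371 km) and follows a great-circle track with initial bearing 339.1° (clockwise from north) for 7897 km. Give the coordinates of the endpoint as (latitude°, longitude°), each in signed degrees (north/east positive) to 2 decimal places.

Angular distance δ = d/R = 7897/6371 = 1.23952 rad; initial bearing θ = 5.9184 rad.
sin φ₂ = sin φ₁ cos δ + cos φ₁ sin δ cos θ = (0.9005)(0.3252) + (0.4349)(0.9456)(0.9342) = 0.6771, so φ₂ = 42.62°.
Δλ = atan2(sin θ sin δ cos φ₁, cos δ − sin φ₁ sin φ₂) = atan2(-0.1467, -0.2844) = -152.716°.
λ₂ = -19.960° − 152.716° = -172.68°.

42.62°, -172.68°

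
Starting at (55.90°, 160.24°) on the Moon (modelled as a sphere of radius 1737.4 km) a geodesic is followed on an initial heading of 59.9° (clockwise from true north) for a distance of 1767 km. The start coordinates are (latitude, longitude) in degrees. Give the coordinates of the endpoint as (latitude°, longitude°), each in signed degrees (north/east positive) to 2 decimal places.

42.42°, -105.22°

Angular distance δ = d/R = 1767/1737.4 = 1.01704 rad; initial bearing θ = 1.0455 rad.
sin φ₂ = sin φ₁ cos δ + cos φ₁ sin δ cos θ = (0.8281)(0.5259) + (0.5606)(0.8506)(0.5015) = 0.6746, so φ₂ = 42.42°.
Δλ = atan2(sin θ sin δ cos φ₁, cos δ − sin φ₁ sin φ₂) = atan2(0.4126, -0.0327) = 94.537°.
λ₂ = 160.240° + 94.537° = 254.78° → -105.22° after wrapping to (−180°, 180°].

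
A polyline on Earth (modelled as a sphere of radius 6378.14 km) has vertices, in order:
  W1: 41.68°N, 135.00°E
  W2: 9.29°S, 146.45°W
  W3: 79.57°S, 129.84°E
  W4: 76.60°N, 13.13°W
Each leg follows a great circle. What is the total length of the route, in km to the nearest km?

37789 km

Leg W1→W2: central angle 1.5318 rad, distance 9770.1 km.
Leg W2→W3: central angle 1.3915 rad, distance 8875.2 km.
Leg W3→W4: central angle 3.0014 rad, distance 19143.6 km.
Total: 9770.1 + 8875.2 + 19143.6 ≈ 37789 km.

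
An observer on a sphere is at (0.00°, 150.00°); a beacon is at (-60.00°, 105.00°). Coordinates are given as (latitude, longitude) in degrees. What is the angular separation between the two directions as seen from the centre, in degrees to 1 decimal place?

69.3°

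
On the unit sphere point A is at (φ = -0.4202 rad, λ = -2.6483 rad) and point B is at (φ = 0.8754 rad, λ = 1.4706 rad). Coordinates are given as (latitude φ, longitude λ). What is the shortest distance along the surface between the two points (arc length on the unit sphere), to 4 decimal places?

Let φ₁ = -0.4202 rad, φ₂ = 0.8754 rad, and Δλ = -2.1643 rad.
cos c = sin φ₁ sin φ₂ + cos φ₁ cos φ₂ cos Δλ = (-0.4079)(0.7678) + (0.9130)(0.6407)(-0.5593) = -0.64036,
so c = arccos(-0.64036) = 2.26576 rad.
On the unit sphere the arc length equals the central angle: 2.2658.

2.2658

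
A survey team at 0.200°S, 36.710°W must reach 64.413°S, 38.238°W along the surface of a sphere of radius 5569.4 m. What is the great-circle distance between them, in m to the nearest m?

6243 m

With latitudes φ₁ = -0.200°, φ₂ = -64.413° and longitude difference Δλ = -1.528°:
Haversine: a = sin²(Δφ/2) + cos φ₁ cos φ₂ sin²(Δλ/2) = 0.2825 + (1.0000)(0.4319)(0.0002) = 0.28256.
Central angle c = 2·arcsin(√a) = 1.12090 rad.
Distance = R·c = 5569.4 × 1.1209 ≈ 6243 m.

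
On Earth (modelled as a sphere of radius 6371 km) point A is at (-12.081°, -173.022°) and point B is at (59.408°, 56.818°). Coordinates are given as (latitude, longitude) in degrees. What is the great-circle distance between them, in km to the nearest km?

In radians: φ₁ = -0.2109, φ₂ = 1.0369, Δλ = -130.160° = -2.2717 rad.
cos c = sin φ₁ sin φ₂ + cos φ₁ cos φ₂ cos Δλ = (-0.2093)(0.8608) + (0.9779)(0.5089)(-0.6449) = -0.50111,
so c = arccos(-0.50111) = 2.09568 rad.
Distance = R·c = 6371 × 2.0957 ≈ 13352 km.

13352 km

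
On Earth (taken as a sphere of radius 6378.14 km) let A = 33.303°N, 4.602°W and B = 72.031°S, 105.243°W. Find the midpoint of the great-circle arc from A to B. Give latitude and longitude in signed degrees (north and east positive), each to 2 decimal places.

Central angle δ = 2.1772 rad. Interpolating on the sphere with fraction f = 0.5:
P = [sin((1−f)δ)·A + sin(fδ)·B] / sin δ = 1.0782·A + 1.0782·B in Cartesian coordinates,
giving P = (0.8108, -0.3932, -0.4336), i.e. latitude -25.70°, longitude -25.87°.

-25.70°, -25.87°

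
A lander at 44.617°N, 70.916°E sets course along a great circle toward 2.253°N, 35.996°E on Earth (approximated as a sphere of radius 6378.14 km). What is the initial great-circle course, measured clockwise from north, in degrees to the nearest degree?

Δλ = -34.920° = -0.6095 rad.
y = sin Δλ · cos φ₂ = (-0.5724)(0.9992) = -0.5720
x = cos φ₁ sin φ₂ − sin φ₁ cos φ₂ cos Δλ = (0.7118)(0.0393) − (0.7024)(0.9992)(0.8200) = -0.5475
θ = atan2(y, x) = -133.75°; adding 360° gives 226°.

226°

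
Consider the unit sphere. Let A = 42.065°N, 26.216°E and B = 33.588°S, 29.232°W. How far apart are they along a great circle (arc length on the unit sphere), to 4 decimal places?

1.5907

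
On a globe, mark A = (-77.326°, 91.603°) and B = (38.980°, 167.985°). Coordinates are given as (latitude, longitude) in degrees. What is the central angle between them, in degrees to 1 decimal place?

125.0°

With latitudes φ₁ = -77.326°, φ₂ = 38.980° and longitude difference Δλ = 76.382°:
cos c = sin φ₁ sin φ₂ + cos φ₁ cos φ₂ cos Δλ = (-0.9756)(0.6290) + (0.2194)(0.7774)(0.2354) = -0.57356,
so c = arccos(-0.57356) = 2.18165 rad.
So the angular separation is 125.0°.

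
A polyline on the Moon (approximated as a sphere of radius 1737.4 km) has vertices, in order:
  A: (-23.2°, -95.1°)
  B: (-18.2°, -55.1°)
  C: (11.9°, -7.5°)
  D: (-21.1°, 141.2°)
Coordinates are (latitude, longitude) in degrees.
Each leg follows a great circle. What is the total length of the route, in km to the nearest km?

7341 km

Leg A→B: central angle 0.6569 rad, distance 1141.2 km.
Leg B→C: central angle 0.9735 rad, distance 1691.4 km.
Leg C→D: central angle 2.5949 rad, distance 4508.5 km.
Total: 1141.2 + 1691.4 + 4508.5 ≈ 7341 km.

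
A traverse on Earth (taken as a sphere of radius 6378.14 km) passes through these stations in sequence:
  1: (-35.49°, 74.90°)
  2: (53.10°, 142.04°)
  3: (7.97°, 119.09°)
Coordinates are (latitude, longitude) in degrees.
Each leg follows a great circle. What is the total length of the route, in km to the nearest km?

17226 km

Leg 1→2: central angle 1.8487 rad, distance 11791.3 km.
Leg 2→3: central angle 0.8521 rad, distance 5434.6 km.
Total: 11791.3 + 5434.6 ≈ 17226 km.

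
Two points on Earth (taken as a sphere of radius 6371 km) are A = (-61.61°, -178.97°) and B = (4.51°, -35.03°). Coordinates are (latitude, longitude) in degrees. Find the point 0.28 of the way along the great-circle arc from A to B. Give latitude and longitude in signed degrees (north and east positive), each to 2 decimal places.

The central angle between A and B is δ = 2.0402 rad.
With f = 0.28, the slerp weights are sin((1−f)δ)/sin δ = 1.1155 and sin(fδ)/sin δ = 0.6063.
Weighted sum of the unit vectors: (1.1155)·(-0.4754,-0.0085,-0.8797) + (0.6063)·(0.8163,-0.5722,0.0786) = (-0.0354, -0.3565, -0.9336).
Converting back: φ = atan2(z, √(x²+y²)) = -69.01°, λ = atan2(y, x) = -95.67°.

-69.01°, -95.67°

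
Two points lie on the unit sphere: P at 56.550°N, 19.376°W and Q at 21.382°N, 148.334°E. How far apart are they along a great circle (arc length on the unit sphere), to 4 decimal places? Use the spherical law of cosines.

With latitudes φ₁ = 56.550°, φ₂ = 21.382° and longitude difference Δλ = 167.710°:
cos c = sin φ₁ sin φ₂ + cos φ₁ cos φ₂ cos Δλ = (0.8344)(0.3646) + (0.5512)(0.9312)(-0.9771) = -0.19731,
so c = arccos(-0.19731) = 1.76941 rad.
On the unit sphere the arc length equals the central angle: 1.7694.

1.7694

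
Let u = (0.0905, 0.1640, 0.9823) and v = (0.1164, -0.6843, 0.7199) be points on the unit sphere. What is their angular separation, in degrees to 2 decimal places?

u·v = 0.6055; |u| = 1.0000, |v| = 1.0000.
cos θ = (u·v)/(|u||v|) = 0.6054, so θ = 52.74°.

52.74°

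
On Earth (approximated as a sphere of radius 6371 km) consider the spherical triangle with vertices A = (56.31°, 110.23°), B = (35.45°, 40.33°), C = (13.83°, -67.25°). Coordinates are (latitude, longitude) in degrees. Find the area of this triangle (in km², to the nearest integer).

43675342 km²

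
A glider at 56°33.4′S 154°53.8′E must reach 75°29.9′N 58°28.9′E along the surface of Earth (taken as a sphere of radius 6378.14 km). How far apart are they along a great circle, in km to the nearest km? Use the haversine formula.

Let φ₁ = -0.9871 rad, φ₂ = 1.3177 rad, and Δλ = -1.6828 rad.
Haversine: a = sin²(Δφ/2) + cos φ₁ cos φ₂ sin²(Δλ/2) = 0.8349 + (0.5511)(0.2504)(0.5559) = 0.91163.
Central angle c = 2·arcsin(√a) = 2.53794 rad.
Distance = R·c = 6378.14 × 2.5379 ≈ 16187 km.

16187 km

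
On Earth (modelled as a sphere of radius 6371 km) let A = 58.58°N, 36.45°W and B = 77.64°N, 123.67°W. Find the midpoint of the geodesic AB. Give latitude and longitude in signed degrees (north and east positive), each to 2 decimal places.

72.61°, -58.36°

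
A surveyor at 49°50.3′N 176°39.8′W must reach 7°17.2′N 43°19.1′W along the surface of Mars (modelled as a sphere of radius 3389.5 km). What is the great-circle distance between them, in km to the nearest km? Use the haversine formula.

6508 km

With latitudes φ₁ = 49.838°, φ₂ = 7.287° and longitude difference Δλ = 133.345°:
Haversine: a = sin²(Δφ/2) + cos φ₁ cos φ₂ sin²(Δλ/2) = 0.1317 + (0.6449)(0.9919)(0.8432) = 0.67109.
Central angle c = 2·arcsin(√a) = 1.92003 rad.
Distance = R·c = 3389.5 × 1.9200 ≈ 6508 km.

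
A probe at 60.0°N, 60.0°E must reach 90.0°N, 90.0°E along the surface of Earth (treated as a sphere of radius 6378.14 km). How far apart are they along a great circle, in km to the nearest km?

3340 km

Let φ₁ = 1.0472 rad, φ₂ = 1.5708 rad, and Δλ = 0.5236 rad.
cos c = sin φ₁ sin φ₂ + cos φ₁ cos φ₂ cos Δλ = (0.8660)(1.0000) + (0.5000)(0.0000)(0.8660) = 0.86603,
so c = arccos(0.86603) = 0.52360 rad.
Distance = R·c = 6378.14 × 0.5236 ≈ 3340 km.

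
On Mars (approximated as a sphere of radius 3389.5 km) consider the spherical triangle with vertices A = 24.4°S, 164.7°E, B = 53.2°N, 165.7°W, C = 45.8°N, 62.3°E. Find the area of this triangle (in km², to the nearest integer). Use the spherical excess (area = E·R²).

Side lengths (central angles): a = 1.2717, b = 2.0181, c = 1.4268 rad; semiperimeter s = 2.3583.
By l'Huilier's theorem, tan(E/4) = √[tan(s/2) tan((s−a)/2) tan((s−b)/2) tan((s−c)/2)], giving spherical excess E = 1.3656 rad.
Area = E·R² = 1.3656 × (3389.5)² ≈ 15688973 km².

15688973 km²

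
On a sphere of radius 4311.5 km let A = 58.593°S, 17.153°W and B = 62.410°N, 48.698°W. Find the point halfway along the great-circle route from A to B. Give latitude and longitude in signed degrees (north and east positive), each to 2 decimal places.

1.98°, -31.97°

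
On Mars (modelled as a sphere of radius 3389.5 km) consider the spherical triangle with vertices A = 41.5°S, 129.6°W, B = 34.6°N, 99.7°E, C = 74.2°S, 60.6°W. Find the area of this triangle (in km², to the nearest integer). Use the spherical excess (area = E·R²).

Side lengths (central angles): a = 2.4301, b = 0.7804, c = 2.4627 rad; semiperimeter s = 2.8366.
By l'Huilier's theorem, tan(E/4) = √[tan(s/2) tan((s−a)/2) tan((s−b)/2) tan((s−c)/2)], giving spherical excess E = 2.3013 rad.
Area = E·R² = 2.3013 × (3389.5)² ≈ 26438529 km².

26438529 km²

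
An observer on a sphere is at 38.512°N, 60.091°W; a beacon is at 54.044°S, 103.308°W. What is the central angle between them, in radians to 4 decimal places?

1.7408 rad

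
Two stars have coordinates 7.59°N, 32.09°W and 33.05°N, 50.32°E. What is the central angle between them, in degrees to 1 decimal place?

79.5°

With latitudes φ₁ = 7.590°, φ₂ = 33.050° and longitude difference Δλ = 82.410°:
cos c = sin φ₁ sin φ₂ + cos φ₁ cos φ₂ cos Δλ = (0.1321)(0.5454) + (0.9912)(0.8382)(0.1321) = 0.18178,
so c = arccos(0.18178) = 1.38800 rad.
So the angular separation is 79.5°.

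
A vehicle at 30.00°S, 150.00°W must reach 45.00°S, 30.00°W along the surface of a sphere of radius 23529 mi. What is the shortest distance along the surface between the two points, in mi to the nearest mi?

Let φ₁ = -0.5236 rad, φ₂ = -0.7854 rad, and Δλ = 2.0944 rad.
cos c = sin φ₁ sin φ₂ + cos φ₁ cos φ₂ cos Δλ = (-0.5000)(-0.7071) + (0.8660)(0.7071)(-0.5000) = 0.04737,
so c = arccos(0.04737) = 1.52341 rad.
Distance = R·c = 23529 × 1.5234 ≈ 35844 mi.

35844 mi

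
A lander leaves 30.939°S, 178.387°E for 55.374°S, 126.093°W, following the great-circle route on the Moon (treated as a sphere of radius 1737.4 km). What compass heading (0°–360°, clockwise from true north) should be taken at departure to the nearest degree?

With φ₁ = -0.5400, φ₂ = -0.9665, Δλ = 0.9690 rad, the forward-azimuth formula gives
θ = atan2( sin Δλ cos φ₂ , cos φ₁ sin φ₂ − sin φ₁ cos φ₂ cos Δλ ) = atan2(0.4684, -0.5404) = 139.08°.
So the initial bearing is 139°.

139°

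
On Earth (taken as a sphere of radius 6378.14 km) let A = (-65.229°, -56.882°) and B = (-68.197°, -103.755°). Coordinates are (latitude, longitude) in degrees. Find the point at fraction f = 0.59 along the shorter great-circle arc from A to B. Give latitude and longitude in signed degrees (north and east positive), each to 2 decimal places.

Central angle δ = 0.3194 rad. Interpolating on the sphere with fraction f = 0.59:
P = [sin((1−f)δ)·A + sin(fδ)·B] / sin δ = 0.4159·A + 0.5966·B in Cartesian coordinates,
giving P = (0.0425, -0.3612, -0.9315), i.e. latitude -68.67°, longitude -83.29°.

-68.67°, -83.29°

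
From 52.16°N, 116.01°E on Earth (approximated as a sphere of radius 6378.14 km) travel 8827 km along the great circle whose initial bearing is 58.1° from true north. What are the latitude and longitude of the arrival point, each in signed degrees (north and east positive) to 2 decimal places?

27.73°, -134.45°

Angular distance δ = d/R = 8827/6378.14 = 1.38395 rad; initial bearing θ = 1.0140 rad.
sin φ₂ = sin φ₁ cos δ + cos φ₁ sin δ cos θ = (0.7897)(0.1858) + (0.6135)(0.9826)(0.5284) = 0.4652, so φ₂ = 27.73°.
Δλ = atan2(sin θ sin δ cos φ₁, cos δ − sin φ₁ sin φ₂) = atan2(0.5117, -0.1816) = 109.542°.
λ₂ = 116.010° + 109.542° = 225.55° → -134.45° after wrapping to (−180°, 180°].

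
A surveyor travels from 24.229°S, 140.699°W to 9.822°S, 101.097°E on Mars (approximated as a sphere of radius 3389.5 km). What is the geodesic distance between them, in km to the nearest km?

6553 km

Let φ₁ = -0.4229 rad, φ₂ = -0.1714 rad, and Δλ = -2.0630 rad.
Haversine: a = sin²(Δφ/2) + cos φ₁ cos φ₂ sin²(Δλ/2) = 0.0157 + (0.9119)(0.9853)(0.7363) = 0.67733.
Central angle c = 2·arcsin(√a) = 1.93334 rad.
Distance = R·c = 3389.5 × 1.9333 ≈ 6553 km.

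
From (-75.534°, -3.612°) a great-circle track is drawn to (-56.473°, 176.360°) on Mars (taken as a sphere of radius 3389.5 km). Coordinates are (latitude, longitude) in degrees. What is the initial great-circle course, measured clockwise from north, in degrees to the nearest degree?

Δλ = 179.972° = 3.1411 rad.
y = sin Δλ · cos φ₂ = (0.0005)(0.5523) = 0.0003
x = cos φ₁ sin φ₂ − sin φ₁ cos φ₂ cos Δλ = (0.2498)(-0.8336) − (-0.9683)(0.5523)(-1.0000) = -0.7431
θ = atan2(y, x) = 179.98°, so the bearing is 180°.

180°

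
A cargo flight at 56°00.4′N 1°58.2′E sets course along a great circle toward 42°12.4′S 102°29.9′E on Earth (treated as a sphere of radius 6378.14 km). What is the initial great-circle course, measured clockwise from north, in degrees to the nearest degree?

With φ₁ = 0.9775, φ₂ = -0.7366, Δλ = 1.7546 rad, the forward-azimuth formula gives
θ = atan2( sin Δλ cos φ₂ , cos φ₁ sin φ₂ − sin φ₁ cos φ₂ cos Δλ ) = atan2(0.7283, -0.2634) = 109.88°.
So the initial bearing is 110°.

110°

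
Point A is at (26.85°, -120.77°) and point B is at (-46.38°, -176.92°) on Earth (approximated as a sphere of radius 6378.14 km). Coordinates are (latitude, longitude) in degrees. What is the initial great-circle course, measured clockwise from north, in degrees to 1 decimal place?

215.0°

With φ₁ = 0.4686, φ₂ = -0.8095, Δλ = -0.9800 rad, the forward-azimuth formula gives
θ = atan2( sin Δλ cos φ₂ , cos φ₁ sin φ₂ − sin φ₁ cos φ₂ cos Δλ ) = atan2(-0.5729, -0.8194) = -145.04°.
Adding 360° brings this into [0°, 360°): 215.0°.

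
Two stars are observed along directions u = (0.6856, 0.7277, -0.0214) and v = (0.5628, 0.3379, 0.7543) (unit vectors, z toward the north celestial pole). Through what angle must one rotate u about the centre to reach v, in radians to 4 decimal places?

0.9076 rad

u·v = 0.6156; |u| = 1.0000, |v| = 0.9999.
cos θ = (u·v)/(|u||v|) = 0.6156, so θ = 0.9076 rad.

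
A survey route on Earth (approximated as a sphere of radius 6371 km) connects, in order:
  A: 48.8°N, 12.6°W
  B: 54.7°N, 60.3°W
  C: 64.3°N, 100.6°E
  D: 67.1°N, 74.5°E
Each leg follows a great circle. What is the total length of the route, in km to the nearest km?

11188 km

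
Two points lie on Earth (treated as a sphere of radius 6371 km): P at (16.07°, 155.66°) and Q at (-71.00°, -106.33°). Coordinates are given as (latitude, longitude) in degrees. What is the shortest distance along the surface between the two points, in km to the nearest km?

11984 km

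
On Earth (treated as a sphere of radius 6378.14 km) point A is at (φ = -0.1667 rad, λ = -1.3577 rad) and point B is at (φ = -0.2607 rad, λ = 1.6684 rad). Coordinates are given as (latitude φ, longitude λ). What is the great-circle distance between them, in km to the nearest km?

17215 km

With latitudes φ₁ = -9.551°, φ₂ = -14.937° and longitude difference Δλ = 173.383°:
Haversine: a = sin²(Δφ/2) + cos φ₁ cos φ₂ sin²(Δλ/2) = 0.0022 + (0.9861)(0.9662)(0.9967) = 0.95185.
Central angle c = 2·arcsin(√a) = 2.69913 rad.
Distance = R·c = 6378.14 × 2.6991 ≈ 17215 km.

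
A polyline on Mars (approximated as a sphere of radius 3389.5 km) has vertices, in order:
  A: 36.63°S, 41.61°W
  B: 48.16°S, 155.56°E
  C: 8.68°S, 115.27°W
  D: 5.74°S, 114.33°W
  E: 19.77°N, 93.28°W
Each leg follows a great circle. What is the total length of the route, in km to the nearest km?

12587 km

Leg A→B: central angle 1.6378 rad, distance 5551.3 km.
Leg B→C: central angle 1.4485 rad, distance 4909.7 km.
Leg C→D: central angle 0.0538 rad, distance 182.5 km.
Leg D→E: central angle 0.5735 rad, distance 1943.8 km.
Total: 5551.3 + 4909.7 + 182.5 + 1943.8 ≈ 12587 km.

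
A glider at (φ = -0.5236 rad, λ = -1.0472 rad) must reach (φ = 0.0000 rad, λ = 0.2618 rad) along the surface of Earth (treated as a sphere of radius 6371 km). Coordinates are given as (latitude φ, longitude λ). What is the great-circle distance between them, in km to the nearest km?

8567 km

In radians: φ₁ = -0.5236, φ₂ = 0.0000, Δλ = 75.000° = 1.3090 rad.
cos c = sin φ₁ sin φ₂ + cos φ₁ cos φ₂ cos Δλ = (-0.5000)(0.0000) + (0.8660)(1.0000)(0.2588) = 0.22414,
so c = arccos(0.22414) = 1.34473 rad.
Distance = R·c = 6371 × 1.3447 ≈ 8567 km.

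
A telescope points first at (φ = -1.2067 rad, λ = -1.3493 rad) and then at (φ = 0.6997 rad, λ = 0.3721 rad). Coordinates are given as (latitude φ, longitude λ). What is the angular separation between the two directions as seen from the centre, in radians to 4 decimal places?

Let φ₁ = -1.2067 rad, φ₂ = 0.6997 rad, and Δλ = 1.7214 rad.
Haversine: a = sin²(Δφ/2) + cos φ₁ cos φ₂ sin²(Δλ/2) = 0.6647 + (0.3561)(0.7650)(0.5750) = 0.82132.
Central angle c = 2·arcsin(√a) = 2.26874 rad.
So the angular separation is 2.2687 rad.

2.2687 rad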